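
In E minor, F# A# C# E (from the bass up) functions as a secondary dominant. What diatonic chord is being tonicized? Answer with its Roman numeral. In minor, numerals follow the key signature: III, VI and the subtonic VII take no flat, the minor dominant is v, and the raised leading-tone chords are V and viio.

The chord is a dominant seventh chord on F#.
A dominant resolves down a perfect fifth: F# → B. In E minor, B is scale degree 5, i.e. V.

V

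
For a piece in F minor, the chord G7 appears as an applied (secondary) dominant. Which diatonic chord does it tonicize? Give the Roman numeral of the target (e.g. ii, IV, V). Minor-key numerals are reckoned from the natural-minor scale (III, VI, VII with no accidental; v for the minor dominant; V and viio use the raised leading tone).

V

The chord is a dominant seventh chord on G.
A dominant resolves down a perfect fifth: G → C. In F minor, C is scale degree 5, i.e. V.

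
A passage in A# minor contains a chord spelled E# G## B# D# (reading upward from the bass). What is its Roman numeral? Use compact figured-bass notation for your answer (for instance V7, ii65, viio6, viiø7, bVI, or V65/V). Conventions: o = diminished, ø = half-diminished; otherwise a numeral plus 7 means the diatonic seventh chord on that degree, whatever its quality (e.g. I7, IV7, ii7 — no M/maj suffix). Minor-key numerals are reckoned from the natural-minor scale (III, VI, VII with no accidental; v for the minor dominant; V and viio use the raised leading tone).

The pitches E#-G##-B#-D# form a dominant seventh chord rooted on E#.
In A# minor, E# is the dominant; the diatonic dominant seventh chord there is V7.

V7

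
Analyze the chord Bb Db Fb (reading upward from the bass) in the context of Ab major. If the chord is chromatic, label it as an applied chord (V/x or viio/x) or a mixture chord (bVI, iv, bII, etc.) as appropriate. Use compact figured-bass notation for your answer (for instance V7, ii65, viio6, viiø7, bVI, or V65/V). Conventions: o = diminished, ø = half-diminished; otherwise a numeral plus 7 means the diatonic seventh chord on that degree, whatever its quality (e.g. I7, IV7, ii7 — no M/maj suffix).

iio

Stacked in thirds the chord is Bb-Db-Fb: a diminished triad on Bb.
Bb is the second degree of Ab major. This is the diminished supertonic triad, borrowed from the parallel minor.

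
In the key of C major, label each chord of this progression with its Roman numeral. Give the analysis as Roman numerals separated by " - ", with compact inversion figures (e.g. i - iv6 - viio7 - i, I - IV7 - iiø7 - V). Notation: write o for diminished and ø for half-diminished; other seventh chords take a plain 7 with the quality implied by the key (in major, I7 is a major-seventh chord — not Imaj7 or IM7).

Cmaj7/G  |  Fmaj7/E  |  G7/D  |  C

I43 - IV42 - V43 - I

Cmaj7/G: major seventh chord on C = scale degree 1 → I43.
Fmaj7/E: root F is the subdominant; major seventh chord there is IV42.
G7/D: dominant seventh chord on G = scale degree 5 → V43.
C has root C, degree 1 in C major, so I.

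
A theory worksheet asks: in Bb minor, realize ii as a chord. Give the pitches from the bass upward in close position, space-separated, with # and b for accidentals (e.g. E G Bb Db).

C Eb G

ii is the minor supertonic, borrowed from the parallel major (the Dorian ii). In Bb minor that root is C.
So the chord is C-Eb-G.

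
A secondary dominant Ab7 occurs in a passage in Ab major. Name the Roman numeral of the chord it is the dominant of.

IV

The chord is a dominant seventh chord on Ab.
A dominant resolves down a perfect fifth: Ab → Db. In Ab major, Db is scale degree 4, i.e. IV.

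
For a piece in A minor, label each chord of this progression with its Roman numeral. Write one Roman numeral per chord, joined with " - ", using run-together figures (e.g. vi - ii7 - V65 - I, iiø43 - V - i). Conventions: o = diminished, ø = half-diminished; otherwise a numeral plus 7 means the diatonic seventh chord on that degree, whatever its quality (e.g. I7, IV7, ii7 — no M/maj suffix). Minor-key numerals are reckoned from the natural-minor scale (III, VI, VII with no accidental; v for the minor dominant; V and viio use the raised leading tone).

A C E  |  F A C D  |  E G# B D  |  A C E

i - iv65 - V7 - i

A-C-E has root A, degree 1 in A minor, so i.
F-A-C-D: minor seventh chord on D = scale degree 4 → iv65.
E-G#-B-D: dominant seventh chord on E = scale degree 5 → V7.
A-C-E: minor triad on A = scale degree 1 → i.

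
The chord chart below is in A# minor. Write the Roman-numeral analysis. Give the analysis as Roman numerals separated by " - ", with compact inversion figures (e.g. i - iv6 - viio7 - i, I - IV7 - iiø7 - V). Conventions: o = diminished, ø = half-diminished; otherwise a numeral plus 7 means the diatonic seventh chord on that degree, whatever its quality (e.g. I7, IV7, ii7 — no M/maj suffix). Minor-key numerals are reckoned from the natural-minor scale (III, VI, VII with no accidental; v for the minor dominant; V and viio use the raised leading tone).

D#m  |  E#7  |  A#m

iv - V7 - i

D#m: minor triad on D# = scale degree 4 → iv.
E#7 has root E#, degree 5 in A# minor, so V7.
A#m: root A# is the tonic; minor triad there is i.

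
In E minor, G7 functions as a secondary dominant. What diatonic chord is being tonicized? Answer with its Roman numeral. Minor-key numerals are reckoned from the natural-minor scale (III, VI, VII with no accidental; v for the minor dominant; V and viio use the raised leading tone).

VI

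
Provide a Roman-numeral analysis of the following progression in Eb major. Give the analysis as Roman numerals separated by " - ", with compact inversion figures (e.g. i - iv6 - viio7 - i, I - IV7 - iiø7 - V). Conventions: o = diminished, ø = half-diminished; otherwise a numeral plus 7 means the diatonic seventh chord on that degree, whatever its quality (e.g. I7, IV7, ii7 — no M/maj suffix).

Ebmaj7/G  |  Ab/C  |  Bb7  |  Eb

I65 - IV6 - V7 - I

Ebmaj7/G: root Eb is the tonic; major seventh chord there is I65.
Ab/C: root Ab is the subdominant; major triad there is IV6.
Bb7 has root Bb, degree 5 in Eb major, so V7.
Eb has root Eb, degree 1 in Eb major, so I.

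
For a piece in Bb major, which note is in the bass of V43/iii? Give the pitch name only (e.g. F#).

The applied chord V43/iii is rooted on A: A-C#-E-G.
The figure 43 means second inversion — the fifth is in the bass.

E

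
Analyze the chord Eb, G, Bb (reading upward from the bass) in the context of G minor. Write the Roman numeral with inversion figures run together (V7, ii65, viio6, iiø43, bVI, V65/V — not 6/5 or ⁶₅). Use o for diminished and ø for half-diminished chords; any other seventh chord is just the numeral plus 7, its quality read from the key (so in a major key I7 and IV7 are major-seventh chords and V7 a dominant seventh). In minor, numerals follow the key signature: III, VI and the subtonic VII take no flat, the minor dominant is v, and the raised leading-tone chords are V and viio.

Stacked in thirds the chord is Eb-G-Bb: a major triad on Eb.
In G minor, Eb is the submediant; the diatonic major triad there is VI.

VI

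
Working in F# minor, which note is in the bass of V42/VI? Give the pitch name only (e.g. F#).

G

The applied chord V42/VI is rooted on A: A-C#-E-G.
The figure 42 means third inversion — the seventh is in the bass.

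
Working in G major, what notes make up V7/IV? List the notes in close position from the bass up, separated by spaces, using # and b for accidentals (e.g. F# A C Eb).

G B D F

The slash means an applied dominant: we want the dominant of IV. In G major, IV is C major, and its dominant is built on G.
Building a dominant seventh chord on G gives G-B-D-F.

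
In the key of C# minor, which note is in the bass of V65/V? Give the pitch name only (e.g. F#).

F##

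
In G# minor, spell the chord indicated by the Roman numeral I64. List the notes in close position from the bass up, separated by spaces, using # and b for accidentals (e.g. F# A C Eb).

D# G# B#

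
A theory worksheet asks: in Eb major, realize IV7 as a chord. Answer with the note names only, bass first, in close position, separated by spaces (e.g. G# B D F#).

Ab C Eb G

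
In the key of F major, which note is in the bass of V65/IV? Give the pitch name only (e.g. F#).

The applied chord V65/IV is rooted on F: F-A-C-Eb.
The figure 65 means first inversion — the third is in the bass.

A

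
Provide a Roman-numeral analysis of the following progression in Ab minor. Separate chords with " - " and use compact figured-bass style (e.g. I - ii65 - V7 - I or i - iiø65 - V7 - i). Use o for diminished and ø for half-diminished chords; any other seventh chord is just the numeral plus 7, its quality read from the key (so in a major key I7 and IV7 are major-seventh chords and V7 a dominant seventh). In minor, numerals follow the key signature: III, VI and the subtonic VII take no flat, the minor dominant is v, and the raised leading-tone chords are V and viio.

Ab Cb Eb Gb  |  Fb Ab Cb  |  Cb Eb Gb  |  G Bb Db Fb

i7 - VI - III - viio7

Ab-Cb-Eb-Gb has root Ab, degree 1 in Ab minor, so i7.
Fb-Ab-Cb: root Fb is the submediant; major triad there is VI.
Cb-Eb-Gb: root Cb is the mediant; major triad there is III.
G-Bb-Db-Fb: fully diminished seventh chord on G = scale degree 7 → viio7.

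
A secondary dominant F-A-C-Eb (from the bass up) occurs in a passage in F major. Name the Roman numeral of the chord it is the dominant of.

The chord is a dominant seventh chord on F.
A dominant resolves down a perfect fifth: F → Bb. In F major, Bb is scale degree 4, i.e. IV.

IV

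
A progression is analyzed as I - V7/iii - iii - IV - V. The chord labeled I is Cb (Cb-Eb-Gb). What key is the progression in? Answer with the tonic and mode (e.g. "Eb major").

The anchor chord is a major triad on Cb, labeled I.
If Cb is scale degree 1 and the mode makes that degree carry a major triad, the tonic is Cb and the mode is major.

Cb major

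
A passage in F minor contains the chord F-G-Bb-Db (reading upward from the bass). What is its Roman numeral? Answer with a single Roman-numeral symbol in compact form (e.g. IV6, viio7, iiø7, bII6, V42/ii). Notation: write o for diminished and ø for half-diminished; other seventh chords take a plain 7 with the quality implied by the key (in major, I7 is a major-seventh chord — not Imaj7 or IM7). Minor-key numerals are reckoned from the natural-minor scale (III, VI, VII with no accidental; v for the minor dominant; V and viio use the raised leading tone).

The pitches G-Bb-Db-F form a half-diminished seventh chord rooted on G.
G is scale degree 2 in F minor, and a half-diminished seventh chord on that degree is written iiø7.
With F in the bass the chord is in third inversion, so the figured bass is 42.

iiø42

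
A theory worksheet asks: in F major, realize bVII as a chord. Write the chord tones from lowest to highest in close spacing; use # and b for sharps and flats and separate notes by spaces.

Eb G Bb

bVII is a major triad on the lowered seventh degree (the subtonic), borrowed from the parallel minor. In F major that root is Eb.
So the chord is Eb-G-Bb.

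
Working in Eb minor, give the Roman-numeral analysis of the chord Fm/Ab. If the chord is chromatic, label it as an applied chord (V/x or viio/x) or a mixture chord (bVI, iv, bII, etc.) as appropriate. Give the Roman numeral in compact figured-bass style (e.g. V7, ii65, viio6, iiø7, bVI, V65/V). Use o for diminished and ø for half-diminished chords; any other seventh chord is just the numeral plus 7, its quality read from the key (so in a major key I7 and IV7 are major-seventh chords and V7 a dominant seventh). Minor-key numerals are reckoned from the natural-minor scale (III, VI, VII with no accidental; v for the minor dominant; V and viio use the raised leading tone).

The pitches F-Ab-C form a minor triad rooted on F.
F is the second degree of Eb minor. This is the minor supertonic, borrowed from the parallel major (the Dorian ii).
With Ab in the bass the chord is in first inversion, so the figured bass is 6.

ii6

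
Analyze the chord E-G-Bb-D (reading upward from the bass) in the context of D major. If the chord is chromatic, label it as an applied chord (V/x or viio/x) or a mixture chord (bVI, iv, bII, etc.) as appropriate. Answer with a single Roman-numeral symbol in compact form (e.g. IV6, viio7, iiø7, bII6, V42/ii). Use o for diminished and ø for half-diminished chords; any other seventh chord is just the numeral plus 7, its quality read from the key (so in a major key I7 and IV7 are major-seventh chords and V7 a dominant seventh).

iiø7

Stacked in thirds the chord is E-G-Bb-D: a half-diminished seventh chord on E.
E is the second degree of D major. This is the half-diminished supertonic seventh, borrowed from the parallel minor.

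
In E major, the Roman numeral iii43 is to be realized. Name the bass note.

D#

iii in E major has root G#; the chord is G#-B-D#-F#.
The figure 43 means second inversion — the fifth is in the bass.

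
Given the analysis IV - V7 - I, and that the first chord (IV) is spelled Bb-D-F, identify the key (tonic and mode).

F major

The anchor chord is a major triad on Bb, labeled IV.
IV on Bb implies Bb is the subdominant; that puts the tonic at F, and the uppercase numeral fits major mode.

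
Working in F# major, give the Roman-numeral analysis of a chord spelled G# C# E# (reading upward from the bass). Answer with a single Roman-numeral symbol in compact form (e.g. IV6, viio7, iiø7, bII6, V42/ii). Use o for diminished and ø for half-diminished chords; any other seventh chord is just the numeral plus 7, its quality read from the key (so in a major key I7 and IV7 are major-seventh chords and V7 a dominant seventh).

V64

Stacked in thirds the chord is C#-E#-G#: a major triad on C#.
C# is scale degree 5 in F# major, and a major triad on that degree is written V.
With G# in the bass the chord is in second inversion, so the figured bass is 64.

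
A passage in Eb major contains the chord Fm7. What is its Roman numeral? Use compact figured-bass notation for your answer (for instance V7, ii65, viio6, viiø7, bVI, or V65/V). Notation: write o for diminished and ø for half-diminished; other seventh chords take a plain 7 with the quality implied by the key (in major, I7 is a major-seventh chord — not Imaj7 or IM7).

ii7

Stacked in thirds the chord is F-Ab-C-Eb: a minor seventh chord on F.
In Eb major, F is the supertonic; the diatonic minor seventh chord there is ii7.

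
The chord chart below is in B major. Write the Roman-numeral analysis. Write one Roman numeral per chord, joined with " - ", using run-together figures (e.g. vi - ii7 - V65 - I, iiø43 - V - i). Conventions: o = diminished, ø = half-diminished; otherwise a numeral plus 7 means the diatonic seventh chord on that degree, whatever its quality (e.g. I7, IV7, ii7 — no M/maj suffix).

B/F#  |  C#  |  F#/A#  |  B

B/F# has root B, degree 1 in B major, so I64.
C#: a major triad on C#, the applied dominant of V → V/V.
F#/A# has root F#, degree 5 in B major, so V6.
B: major triad on B = scale degree 1 → I.

I64 - V/V - V6 - I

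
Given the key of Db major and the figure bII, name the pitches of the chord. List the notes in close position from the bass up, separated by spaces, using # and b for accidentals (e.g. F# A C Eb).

Ebb Gb Bbb

bII is the Neapolitan chord — a major triad on the lowered second degree. In Db major that root is Ebb.
So the chord is Ebb-Gb-Bbb, a major triad.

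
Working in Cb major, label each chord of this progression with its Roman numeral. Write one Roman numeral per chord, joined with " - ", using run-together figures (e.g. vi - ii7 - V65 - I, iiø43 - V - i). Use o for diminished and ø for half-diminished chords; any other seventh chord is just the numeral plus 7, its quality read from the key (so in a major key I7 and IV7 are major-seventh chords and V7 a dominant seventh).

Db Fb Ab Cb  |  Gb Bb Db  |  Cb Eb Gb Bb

ii7 - V - I7

Db-Fb-Ab-Cb has root Db, degree 2 in Cb major, so ii7.
Gb-Bb-Db: root Gb is the dominant; major triad there is V.
Cb-Eb-Gb-Bb: major seventh chord on Cb = scale degree 1 → I7.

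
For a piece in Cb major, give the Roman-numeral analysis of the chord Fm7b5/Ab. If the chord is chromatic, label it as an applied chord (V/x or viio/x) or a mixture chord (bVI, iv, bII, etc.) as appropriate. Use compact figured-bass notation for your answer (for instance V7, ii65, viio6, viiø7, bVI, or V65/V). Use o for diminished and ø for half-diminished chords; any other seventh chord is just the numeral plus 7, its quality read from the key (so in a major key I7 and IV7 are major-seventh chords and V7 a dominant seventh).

viiø65/V

Stacked in thirds the chord is F-Ab-Cb-Eb: a half-diminished seventh chord on F.
F sits a half step below Gb (V in Cb major); a diminished chord there is the applied leading-tone chord of V.
With Ab in the bass the chord is in first inversion, so the figured bass is 65.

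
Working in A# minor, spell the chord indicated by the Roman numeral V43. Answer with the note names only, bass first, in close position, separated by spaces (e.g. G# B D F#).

B# D# E# G##

In A# minor, the fifth degree is E#. The dominant is major (leading tone raised), so V is a dominant seventh chord.
That chord is spelled E#-G##-B#-D#.
With the 43 figure the chord is in second inversion; from the bass B# upward in close position it reads B#-D#-E#-G##.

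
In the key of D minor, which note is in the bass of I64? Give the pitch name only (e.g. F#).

A

I in D minor has root D; the chord is D-F#-A.
The figure 64 means second inversion — the fifth is in the bass.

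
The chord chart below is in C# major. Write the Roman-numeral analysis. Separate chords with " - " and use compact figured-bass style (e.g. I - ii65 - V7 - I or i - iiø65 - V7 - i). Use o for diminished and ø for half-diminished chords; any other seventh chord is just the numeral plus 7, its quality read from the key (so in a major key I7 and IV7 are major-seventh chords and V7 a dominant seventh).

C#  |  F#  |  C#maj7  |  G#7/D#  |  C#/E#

C#: major triad on C# = scale degree 1 → I.
F#: major triad on F# = scale degree 4 → IV.
C#maj7: major seventh chord on C# = scale degree 1 → I7.
G#7/D#: dominant seventh chord on G# = scale degree 5 → V43.
C#/E#: root C# is the tonic; major triad there is I6.

I - IV - I7 - V43 - I6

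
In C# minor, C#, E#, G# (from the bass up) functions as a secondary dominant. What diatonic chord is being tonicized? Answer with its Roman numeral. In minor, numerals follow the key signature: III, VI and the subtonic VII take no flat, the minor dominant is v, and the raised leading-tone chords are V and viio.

iv

The chord is a major triad on C#.
A dominant resolves down a perfect fifth: C# → F#. In C# minor, F# is scale degree 4, i.e. iv.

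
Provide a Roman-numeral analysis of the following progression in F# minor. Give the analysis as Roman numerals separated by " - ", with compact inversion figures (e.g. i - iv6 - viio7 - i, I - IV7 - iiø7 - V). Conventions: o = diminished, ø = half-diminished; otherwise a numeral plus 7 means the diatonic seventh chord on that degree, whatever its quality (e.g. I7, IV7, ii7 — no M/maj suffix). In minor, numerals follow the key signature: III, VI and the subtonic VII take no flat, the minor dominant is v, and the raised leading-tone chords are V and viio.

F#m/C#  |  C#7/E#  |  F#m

i64 - V65 - i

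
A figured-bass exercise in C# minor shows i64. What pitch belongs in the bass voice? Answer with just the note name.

i in C# minor has root C#; the chord is C#-E-G#.
The figure 64 means second inversion — the fifth is in the bass.

G#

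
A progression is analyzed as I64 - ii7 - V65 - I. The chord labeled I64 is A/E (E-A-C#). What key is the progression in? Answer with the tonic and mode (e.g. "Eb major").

I64 is given as E-A-C# — a major triad with root A.
If A is scale degree 1 and the mode makes that degree carry a major triad, the tonic is A and the mode is major.

A major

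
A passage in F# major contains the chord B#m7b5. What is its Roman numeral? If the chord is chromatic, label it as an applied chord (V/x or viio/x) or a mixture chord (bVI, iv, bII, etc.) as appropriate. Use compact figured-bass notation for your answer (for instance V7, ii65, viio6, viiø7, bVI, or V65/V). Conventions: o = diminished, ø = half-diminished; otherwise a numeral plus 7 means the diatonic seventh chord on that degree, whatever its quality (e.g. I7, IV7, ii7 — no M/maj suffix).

Stacked in thirds the chord is B#-D#-F#-A#: a half-diminished seventh chord on B#.
B# sits a half step below C# (V in F# major); a diminished chord there is the applied leading-tone chord of V.

viiø7/V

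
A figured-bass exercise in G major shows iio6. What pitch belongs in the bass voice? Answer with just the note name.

iio in G major has root A; the chord is A-C-Eb.
The figure 6 means first inversion — the third is in the bass.

C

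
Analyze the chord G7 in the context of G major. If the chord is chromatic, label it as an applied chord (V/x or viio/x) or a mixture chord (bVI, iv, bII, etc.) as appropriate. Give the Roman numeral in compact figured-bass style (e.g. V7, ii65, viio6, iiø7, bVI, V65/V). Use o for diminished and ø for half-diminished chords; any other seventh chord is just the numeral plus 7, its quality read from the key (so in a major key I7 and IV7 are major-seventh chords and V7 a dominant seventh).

Stacked in thirds the chord is G-B-D-F: a dominant seventh chord on G.
G is not a diatonic chord root with this quality in G major, but it lies a perfect fifth above C (IV), so the chord functions as an applied dominant of IV.

V7/IV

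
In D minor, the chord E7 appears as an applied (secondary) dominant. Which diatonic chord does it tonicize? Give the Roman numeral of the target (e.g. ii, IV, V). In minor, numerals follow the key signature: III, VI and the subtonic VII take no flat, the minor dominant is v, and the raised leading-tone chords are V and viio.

The chord is a dominant seventh chord on E.
A dominant resolves down a perfect fifth: E → A. In D minor, A is scale degree 5, i.e. V.

V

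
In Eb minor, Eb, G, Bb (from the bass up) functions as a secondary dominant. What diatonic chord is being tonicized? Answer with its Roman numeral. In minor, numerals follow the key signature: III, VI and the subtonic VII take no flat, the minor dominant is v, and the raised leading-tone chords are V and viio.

The chord is a major triad on Eb.
A dominant resolves down a perfect fifth: Eb → Ab. In Eb minor, Ab is scale degree 4, i.e. iv.

iv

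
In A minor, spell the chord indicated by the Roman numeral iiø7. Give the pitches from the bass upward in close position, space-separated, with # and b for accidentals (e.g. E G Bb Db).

B D F A

In A minor, scale degree 2 is B, and the diatonic chord built there is a half-diminished seventh chord.
Stacking thirds from B gives B-D-F-A.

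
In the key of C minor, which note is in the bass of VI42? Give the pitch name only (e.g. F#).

G

VI in C minor has root Ab; the chord is Ab-C-Eb-G.
The figure 42 means third inversion — the seventh is in the bass.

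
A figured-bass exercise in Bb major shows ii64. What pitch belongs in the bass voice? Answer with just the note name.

ii in Bb major has root C; the chord is C-Eb-G.
The figure 64 means second inversion — the fifth is in the bass.

G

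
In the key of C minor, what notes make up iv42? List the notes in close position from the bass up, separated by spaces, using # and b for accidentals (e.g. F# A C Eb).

Eb F Ab C

In C minor, scale degree 4 is F, and the diatonic chord built there is a minor seventh chord.
That chord is spelled F-Ab-C-Eb.
The figured bass 42 indicates third inversion, placing the seventh (Eb) in the bass: Eb-F-Ab-C.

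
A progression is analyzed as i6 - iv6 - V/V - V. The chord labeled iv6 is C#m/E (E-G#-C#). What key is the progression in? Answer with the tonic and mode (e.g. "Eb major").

The anchor chord is a minor triad on C#, labeled iv6.
If C# is scale degree 4 and the mode makes that degree carry a minor triad, the tonic is G# and the mode is minor.

G# minor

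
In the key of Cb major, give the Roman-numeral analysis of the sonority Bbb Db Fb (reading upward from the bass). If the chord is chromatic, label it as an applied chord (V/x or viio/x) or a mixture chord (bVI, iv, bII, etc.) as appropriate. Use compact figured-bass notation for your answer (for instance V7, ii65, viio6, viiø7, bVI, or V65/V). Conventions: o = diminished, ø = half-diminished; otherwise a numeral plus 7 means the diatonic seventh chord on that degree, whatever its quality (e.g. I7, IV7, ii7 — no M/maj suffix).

The pitches Bbb-Db-Fb form a major triad rooted on Bbb.
Bbb is the lowered seventh degree of Cb major (diatonic 7 would be Bb). This is a major triad on the lowered seventh degree (the subtonic), borrowed from the parallel minor.

bVII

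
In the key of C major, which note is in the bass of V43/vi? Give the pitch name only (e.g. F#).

B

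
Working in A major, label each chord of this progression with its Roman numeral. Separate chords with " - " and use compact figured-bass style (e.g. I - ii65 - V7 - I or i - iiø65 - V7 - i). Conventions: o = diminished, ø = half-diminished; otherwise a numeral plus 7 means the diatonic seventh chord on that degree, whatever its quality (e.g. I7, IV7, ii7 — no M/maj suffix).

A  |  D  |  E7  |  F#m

A: root A is the tonic; major triad there is I.
D: major triad on D = scale degree 4 → IV.
E7: dominant seventh chord on E = scale degree 5 → V7.
F#m has root F#, degree 6 in A major, so vi.

I - IV - V7 - vi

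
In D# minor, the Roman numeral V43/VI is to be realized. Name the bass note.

The applied chord V43/VI is rooted on F#: F#-A#-C#-E.
The figure 43 means second inversion — the fifth is in the bass.

C#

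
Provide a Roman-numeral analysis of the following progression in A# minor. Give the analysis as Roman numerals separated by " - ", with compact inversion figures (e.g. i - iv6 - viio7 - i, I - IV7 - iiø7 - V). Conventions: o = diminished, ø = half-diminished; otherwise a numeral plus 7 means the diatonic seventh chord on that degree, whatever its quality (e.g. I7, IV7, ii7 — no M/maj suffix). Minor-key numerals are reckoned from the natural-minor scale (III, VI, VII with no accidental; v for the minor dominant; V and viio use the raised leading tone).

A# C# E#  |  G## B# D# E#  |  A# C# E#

i - V65 - i

A#-C#-E#: minor triad on A# = scale degree 1 → i.
G##-B#-D#-E#: dominant seventh chord on E# = scale degree 5 → V65.
A#-C#-E# has root A#, degree 1 in A# minor, so i.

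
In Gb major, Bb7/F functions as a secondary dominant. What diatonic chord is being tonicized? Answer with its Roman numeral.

vi

The chord is a dominant seventh chord on Bb.
A dominant resolves down a perfect fifth: Bb → Eb. In Gb major, Eb is scale degree 6, i.e. vi.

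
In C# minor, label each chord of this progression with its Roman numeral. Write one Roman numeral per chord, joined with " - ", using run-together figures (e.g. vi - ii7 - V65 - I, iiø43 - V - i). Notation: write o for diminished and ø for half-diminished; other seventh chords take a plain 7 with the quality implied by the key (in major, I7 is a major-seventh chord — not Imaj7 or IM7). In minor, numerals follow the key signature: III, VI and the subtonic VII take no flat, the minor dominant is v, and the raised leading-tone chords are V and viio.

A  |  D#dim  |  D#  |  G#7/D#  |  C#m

A has root A, degree 6 in C# minor, so VI.
D#dim: root D# is the supertonic; diminished triad there is iio.
D# is the secondary dominant of V (major triad on D#): V/V.
G#7/D# has root G#, degree 5 in C# minor, so V43.
C#m: root C# is the tonic; minor triad there is i.

VI - iio - V/V - V43 - i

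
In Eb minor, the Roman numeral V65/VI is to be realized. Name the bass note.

Bb

The applied chord V65/VI is rooted on Gb: Gb-Bb-Db-Fb.
The figure 65 means first inversion — the third is in the bass.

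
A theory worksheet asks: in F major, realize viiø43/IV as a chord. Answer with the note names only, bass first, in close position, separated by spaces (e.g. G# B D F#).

Eb G A C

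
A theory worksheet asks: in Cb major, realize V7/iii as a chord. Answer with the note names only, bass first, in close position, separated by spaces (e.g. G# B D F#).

V7/iii is a secondary dominant — the dominant seventh of iii. iii in Cb major is Eb, so the applied chord's root is Bb, a perfect fifth above.
Building a dominant seventh chord on Bb gives Bb-D-F-Ab.

Bb D F Ab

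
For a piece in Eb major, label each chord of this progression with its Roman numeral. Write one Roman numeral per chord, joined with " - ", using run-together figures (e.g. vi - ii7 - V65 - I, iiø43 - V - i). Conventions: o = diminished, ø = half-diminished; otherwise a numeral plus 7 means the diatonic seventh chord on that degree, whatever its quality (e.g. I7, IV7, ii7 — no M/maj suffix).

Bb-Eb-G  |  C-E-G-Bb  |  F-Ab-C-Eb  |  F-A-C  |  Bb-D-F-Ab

I64 - V7/ii - ii7 - V/V - V7

Bb-Eb-G: root Eb is the tonic; major triad there is I64.
C-E-G-Bb is the secondary dominant of ii (dominant seventh chord on C): V7/ii.
F-Ab-C-Eb: minor seventh chord on F = scale degree 2 → ii7.
F-A-C is the secondary dominant of V (major triad on F): V/V.
Bb-D-F-Ab: root Bb is the dominant; dominant seventh chord there is V7.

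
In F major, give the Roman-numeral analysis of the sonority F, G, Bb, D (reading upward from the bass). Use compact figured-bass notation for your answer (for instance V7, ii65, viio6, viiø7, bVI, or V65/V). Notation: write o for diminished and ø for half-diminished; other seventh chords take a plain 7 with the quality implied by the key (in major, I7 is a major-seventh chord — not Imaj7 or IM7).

ii42

The pitches G-Bb-D-F form a minor seventh chord rooted on G.
G is scale degree 2 in F major, and a minor seventh chord on that degree is written ii7.
With F in the bass the chord is in third inversion, so the figured bass is 42.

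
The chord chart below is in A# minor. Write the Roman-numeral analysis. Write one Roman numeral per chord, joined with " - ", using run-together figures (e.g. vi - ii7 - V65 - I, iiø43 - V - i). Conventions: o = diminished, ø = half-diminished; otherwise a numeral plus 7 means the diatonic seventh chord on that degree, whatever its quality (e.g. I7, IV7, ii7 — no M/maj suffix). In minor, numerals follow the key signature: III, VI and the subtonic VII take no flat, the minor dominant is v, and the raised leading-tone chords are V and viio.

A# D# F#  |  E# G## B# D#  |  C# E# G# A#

A#-D#-F#: root D# is the subdominant; minor triad there is iv64.
E#-G##-B#-D#: dominant seventh chord on E# = scale degree 5 → V7.
C#-E#-G#-A#: root A# is the tonic; minor seventh chord there is i65.

iv64 - V7 - i65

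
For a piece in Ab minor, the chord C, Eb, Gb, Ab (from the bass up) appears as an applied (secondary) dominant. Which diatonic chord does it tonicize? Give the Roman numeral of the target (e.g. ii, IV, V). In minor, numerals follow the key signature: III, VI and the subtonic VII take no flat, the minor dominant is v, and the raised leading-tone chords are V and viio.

iv

The chord is a dominant seventh chord on Ab.
A dominant resolves down a perfect fifth: Ab → Db. In Ab minor, Db is scale degree 4, i.e. iv.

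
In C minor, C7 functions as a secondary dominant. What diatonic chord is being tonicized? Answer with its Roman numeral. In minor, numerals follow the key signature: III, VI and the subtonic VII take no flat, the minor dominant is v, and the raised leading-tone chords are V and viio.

iv

The chord is a dominant seventh chord on C.
A dominant resolves down a perfect fifth: C → F. In C minor, F is scale degree 4, i.e. iv.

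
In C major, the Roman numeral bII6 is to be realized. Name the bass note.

bII in C major has root Db; the chord is Db-F-Ab.
The figure 6 means first inversion — the third is in the bass.

F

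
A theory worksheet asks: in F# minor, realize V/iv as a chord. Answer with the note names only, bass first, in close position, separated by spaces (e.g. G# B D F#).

V/iv is a secondary dominant — the dominant triad of iv. iv in F# minor is B, so the applied chord's root is F#, a perfect fifth above.
Building a major triad on F# gives F#-A#-C#.

F# A# C#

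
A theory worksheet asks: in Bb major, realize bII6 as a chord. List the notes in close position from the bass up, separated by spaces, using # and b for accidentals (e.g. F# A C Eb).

bII6 is the Neapolitan sixth — a major triad on the lowered second degree, here in its customary first inversion. In Bb major that root is Cb.
So the chord is Cb-Eb-Gb, a major triad.
The figured bass 6 indicates first inversion, placing the third (Eb) in the bass: Eb-Gb-Cb.

Eb Gb Cb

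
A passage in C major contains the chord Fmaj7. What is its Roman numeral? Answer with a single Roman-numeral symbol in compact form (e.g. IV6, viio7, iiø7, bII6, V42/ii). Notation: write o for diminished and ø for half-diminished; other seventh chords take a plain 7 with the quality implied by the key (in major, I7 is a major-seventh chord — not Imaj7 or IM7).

IV7

The pitches F-A-C-E form a major seventh chord rooted on F.
F is scale degree 4 in C major, and a major seventh chord on that degree is written IV7.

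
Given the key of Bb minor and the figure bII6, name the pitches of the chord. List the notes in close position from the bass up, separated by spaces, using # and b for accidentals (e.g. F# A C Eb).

Eb Gb Cb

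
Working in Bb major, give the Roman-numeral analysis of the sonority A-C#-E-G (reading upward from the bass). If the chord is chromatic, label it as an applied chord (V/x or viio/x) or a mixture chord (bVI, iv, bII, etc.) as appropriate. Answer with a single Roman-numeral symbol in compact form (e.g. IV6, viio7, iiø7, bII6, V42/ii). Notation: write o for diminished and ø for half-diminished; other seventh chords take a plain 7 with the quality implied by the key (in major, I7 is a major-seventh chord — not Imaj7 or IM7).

Stacked in thirds the chord is A-C#-E-G: a dominant seventh chord on A.
A is not a diatonic chord root with this quality in Bb major, but it lies a perfect fifth above D (iii), so the chord functions as an applied dominant of iii.

V7/iii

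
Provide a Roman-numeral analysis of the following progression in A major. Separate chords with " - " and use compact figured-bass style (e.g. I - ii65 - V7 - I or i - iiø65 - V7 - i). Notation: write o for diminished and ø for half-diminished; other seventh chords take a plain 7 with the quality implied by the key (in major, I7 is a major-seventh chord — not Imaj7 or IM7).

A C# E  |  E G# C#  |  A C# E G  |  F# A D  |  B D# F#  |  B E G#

I - iii6 - V7/IV - IV6 - V/V - V64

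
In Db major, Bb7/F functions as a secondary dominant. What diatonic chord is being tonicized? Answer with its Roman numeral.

ii

The chord is a dominant seventh chord on Bb.
A dominant resolves down a perfect fifth: Bb → Eb. In Db major, Eb is scale degree 2, i.e. ii.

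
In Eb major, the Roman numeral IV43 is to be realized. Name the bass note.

Eb

IV in Eb major has root Ab; the chord is Ab-C-Eb-G.
The figure 43 means second inversion — the fifth is in the bass.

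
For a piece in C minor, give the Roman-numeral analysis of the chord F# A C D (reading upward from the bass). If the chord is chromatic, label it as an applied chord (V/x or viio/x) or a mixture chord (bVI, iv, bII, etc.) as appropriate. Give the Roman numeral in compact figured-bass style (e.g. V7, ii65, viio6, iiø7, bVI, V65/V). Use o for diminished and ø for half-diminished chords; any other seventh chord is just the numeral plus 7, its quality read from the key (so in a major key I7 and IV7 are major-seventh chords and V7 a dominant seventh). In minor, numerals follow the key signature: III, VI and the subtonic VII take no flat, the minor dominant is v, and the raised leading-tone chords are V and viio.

V65/V

The pitches D-F#-A-C form a dominant seventh chord rooted on D.
D is not a diatonic chord root with this quality in C minor, but it lies a perfect fifth above G (V), so the chord functions as an applied dominant of V.
With F# in the bass the chord is in first inversion, so the figured bass is 65.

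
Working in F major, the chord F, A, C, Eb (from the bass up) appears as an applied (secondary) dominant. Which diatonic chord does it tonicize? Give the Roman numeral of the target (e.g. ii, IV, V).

The chord is a dominant seventh chord on F.
A dominant resolves down a perfect fifth: F → Bb. In F major, Bb is scale degree 4, i.e. IV.

IV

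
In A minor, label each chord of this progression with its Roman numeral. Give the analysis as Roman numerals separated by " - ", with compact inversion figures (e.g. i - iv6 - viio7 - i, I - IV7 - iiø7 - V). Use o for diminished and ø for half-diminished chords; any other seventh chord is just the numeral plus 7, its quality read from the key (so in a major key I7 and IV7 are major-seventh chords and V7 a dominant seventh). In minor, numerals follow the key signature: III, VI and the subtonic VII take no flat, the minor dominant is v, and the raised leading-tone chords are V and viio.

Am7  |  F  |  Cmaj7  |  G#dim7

i7 - VI - III7 - viio7

Am7: minor seventh chord on A = scale degree 1 → i7.
F has root F, degree 6 in A minor, so VI.
Cmaj7 has root C, degree 3 in A minor, so III7.
G#dim7: fully diminished seventh chord on G# = scale degree 7 → viio7.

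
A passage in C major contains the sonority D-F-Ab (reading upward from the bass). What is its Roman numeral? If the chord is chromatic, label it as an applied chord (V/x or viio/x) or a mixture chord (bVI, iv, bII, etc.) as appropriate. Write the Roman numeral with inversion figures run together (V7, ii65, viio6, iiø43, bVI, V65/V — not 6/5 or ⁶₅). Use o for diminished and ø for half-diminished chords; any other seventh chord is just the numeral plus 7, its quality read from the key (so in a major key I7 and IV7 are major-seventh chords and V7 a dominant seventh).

The pitches D-F-Ab form a diminished triad rooted on D.
D is the second degree of C major. This is the diminished supertonic triad, borrowed from the parallel minor.

iio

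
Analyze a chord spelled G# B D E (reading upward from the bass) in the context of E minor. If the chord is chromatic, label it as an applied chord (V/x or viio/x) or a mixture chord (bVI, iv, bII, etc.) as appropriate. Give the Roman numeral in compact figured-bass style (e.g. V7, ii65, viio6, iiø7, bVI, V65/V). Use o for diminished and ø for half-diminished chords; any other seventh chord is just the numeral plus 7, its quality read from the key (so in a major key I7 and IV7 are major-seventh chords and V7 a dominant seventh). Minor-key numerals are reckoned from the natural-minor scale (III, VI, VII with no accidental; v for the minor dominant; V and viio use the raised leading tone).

V65/iv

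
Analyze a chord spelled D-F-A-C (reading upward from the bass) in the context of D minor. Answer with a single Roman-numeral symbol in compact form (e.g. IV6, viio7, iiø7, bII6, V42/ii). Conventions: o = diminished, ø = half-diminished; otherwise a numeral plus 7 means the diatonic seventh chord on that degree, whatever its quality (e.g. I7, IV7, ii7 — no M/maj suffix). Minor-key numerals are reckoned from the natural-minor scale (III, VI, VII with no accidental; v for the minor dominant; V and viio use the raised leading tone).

The pitches D-F-A-C form a minor seventh chord rooted on D.
D is scale degree 1 in D minor, and a minor seventh chord on that degree is written i7.

i7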